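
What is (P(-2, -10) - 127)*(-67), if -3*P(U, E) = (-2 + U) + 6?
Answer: 25661/3 ≈ 8553.7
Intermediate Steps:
P(U, E) = -4/3 - U/3 (P(U, E) = -((-2 + U) + 6)/3 = -(4 + U)/3 = -4/3 - U/3)
(P(-2, -10) - 127)*(-67) = ((-4/3 - ⅓*(-2)) - 127)*(-67) = ((-4/3 + ⅔) - 127)*(-67) = (-⅔ - 127)*(-67) = -383/3*(-67) = 25661/3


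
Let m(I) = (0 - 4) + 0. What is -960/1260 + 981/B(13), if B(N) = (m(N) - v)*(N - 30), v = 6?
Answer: 17881/3570 ≈ 5.0087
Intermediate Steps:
m(I) = -4 (m(I) = -4 + 0 = -4)
B(N) = 300 - 10*N (B(N) = (-4 - 1*6)*(N - 30) = (-4 - 6)*(-30 + N) = -10*(-30 + N) = 300 - 10*N)
-960/1260 + 981/B(13) = -960/1260 + 981/(300 - 10*13) = -960*1/1260 + 981/(300 - 130) = -16/21 + 981/170 = 17881/3570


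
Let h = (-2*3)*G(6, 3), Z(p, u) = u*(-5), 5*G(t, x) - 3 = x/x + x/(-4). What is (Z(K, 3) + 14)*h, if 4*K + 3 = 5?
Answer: 39/10 ≈ 3.9000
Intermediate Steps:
K = ½ (K = -¾ + (¼)*5 = -¾ + 5/4 = ½ ≈ 0.50000)
G(t, x) = ⅘ - x/20 (G(t, x) = ⅗ + (x/x + x/(-4))/5 = ⅗ + (1 + x*(-¼))/5 = ⅗ + (1 - x/4)/5 = ⅗ + (⅕ - x/20) = ⅘ - x/20)
Z(p, u) = -5*u
h = -39/10 (h = (-2*3)*(⅘ - 1/20*3) = -6*(⅘ - 3/20) = -6*13/20 = -39/10 ≈ -3.9000)
(Z(K, 3) + 14)*h = (-5*3 + 14)*(-39/10) = (-15 + 14)*(-39/10) = -1*(-39/10) = 39/10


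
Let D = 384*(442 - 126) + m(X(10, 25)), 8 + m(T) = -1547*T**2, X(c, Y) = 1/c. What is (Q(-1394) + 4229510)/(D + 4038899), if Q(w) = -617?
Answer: 422889300/416021953 ≈ 1.0165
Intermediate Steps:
m(T) = -8 - 1547*T**2
D = 12132053/100 (D = 384*(442 - 126) + (-8 - 1547*(1/10)**2) = 384*316 + (-8 - 1547*(1/10)**2) = 121344 + (-8 - 1547*1/100) = 121344 + (-8 - 1547/100) = 121344 - 2347/100 = 12132053/100 ≈ 1.2132e+5)
(Q(-1394) + 4229510)/(D + 4038899) = (-617 + 4229510)/(12132053/100 + 4038899) = 4228893/(416021953/100) = 4228893*(100/416021953) = 422889300/416021953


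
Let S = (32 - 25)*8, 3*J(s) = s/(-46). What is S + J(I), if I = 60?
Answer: 1278/23 ≈ 55.565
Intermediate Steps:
J(s) = -s/138 (J(s) = (s/(-46))/3 = (s*(-1/46))/3 = (-s/46)/3 = -s/138)
S = 56 (S = 7*8 = 56)
S + J(I) = 56 - 1/138*60 = 56 - 10/23 = 1278/23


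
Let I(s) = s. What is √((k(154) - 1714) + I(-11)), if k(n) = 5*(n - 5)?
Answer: 14*I*√5 ≈ 31.305*I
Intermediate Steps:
k(n) = -25 + 5*n (k(n) = 5*(-5 + n) = -25 + 5*n)
√((k(154) - 1714) + I(-11)) = √(((-25 + 5*154) - 1714) - 11) = √(((-25 + 770) - 1714) - 11) = √((745 - 1714) - 11) = √(-969 - 11) = √(-980) = 14*I*√5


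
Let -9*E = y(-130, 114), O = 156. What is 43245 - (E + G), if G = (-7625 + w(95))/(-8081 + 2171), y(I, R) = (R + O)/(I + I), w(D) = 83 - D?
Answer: 1661202602/38415 ≈ 43244.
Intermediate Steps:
y(I, R) = (156 + R)/(2*I) (y(I, R) = (R + 156)/(I + I) = (156 + R)/((2*I)) = (156 + R)*(1/(2*I)) = (156 + R)/(2*I))
E = 3/26 (E = -(156 + 114)/(18*(-130)) = -(-1)*270/(18*130) = -1/9*(-27/26) = 3/26 ≈ 0.11538)
G = 7637/5910 (G = (-7625 + (83 - 1*95))/(-8081 + 2171) = (-7625 + (83 - 95))/(-5910) = (-7625 - 12)*(-1/5910) = -7637*(-1/5910) = 7637/5910 ≈ 1.2922)
43245 - (E + G) = 43245 - (3/26 + 7637/5910) = 43245 - 1*54073/38415 = 43245 - 54073/38415 = 1661202602/38415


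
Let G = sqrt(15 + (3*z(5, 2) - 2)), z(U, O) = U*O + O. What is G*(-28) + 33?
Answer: -163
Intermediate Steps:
z(U, O) = O + O*U (z(U, O) = O*U + O = O + O*U)
G = 7 (G = sqrt(15 + (3*(2*(1 + 5)) - 2)) = sqrt(15 + (3*(2*6) - 2)) = sqrt(15 + (3*12 - 2)) = sqrt(15 + (36 - 2)) = sqrt(15 + 34) = sqrt(49) = 7)
G*(-28) + 33 = 7*(-28) + 33 = -196 + 33 = -163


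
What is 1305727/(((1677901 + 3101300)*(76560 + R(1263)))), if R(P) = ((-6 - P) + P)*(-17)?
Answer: 1305727/366383107062 ≈ 3.5638e-6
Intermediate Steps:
R(P) = 102 (R(P) = -6*(-17) = 102)
1305727/(((1677901 + 3101300)*(76560 + R(1263)))) = 1305727/(((1677901 + 3101300)*(76560 + 102))) = 1305727/((4779201*76662)) = 1305727/366383107062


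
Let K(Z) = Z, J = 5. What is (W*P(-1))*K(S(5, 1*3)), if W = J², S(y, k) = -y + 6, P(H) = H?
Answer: -25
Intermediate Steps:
S(y, k) = 6 - y
W = 25 (W = 5² = 25)
(W*P(-1))*K(S(5, 1*3)) = (25*(-1))*(6 - 1*5) = -25*(6 - 5) = -25*1 = -25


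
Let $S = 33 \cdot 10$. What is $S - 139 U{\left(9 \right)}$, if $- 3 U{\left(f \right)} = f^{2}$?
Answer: $4083$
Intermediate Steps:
$S = 330$
$U{\left(f \right)} = - \frac{f^{2}}{3}$
$S - 139 U{\left(9 \right)} = 330 - 139 \left(- \frac{9^{2}}{3}\right) = 330 - 139 \left(\left(- \frac{1}{3}\right) 81\right) = 330 - -3753 = 330 + 3753 = 4083$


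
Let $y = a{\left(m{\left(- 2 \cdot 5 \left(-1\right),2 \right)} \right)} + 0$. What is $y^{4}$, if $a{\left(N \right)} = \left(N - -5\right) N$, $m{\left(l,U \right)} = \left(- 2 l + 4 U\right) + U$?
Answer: $6250000$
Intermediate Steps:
$m{\left(l,U \right)} = - 2 l + 5 U$
$a{\left(N \right)} = N \left(5 + N\right)$ ($a{\left(N \right)} = \left(N + 5\right) N = \left(5 + N\right) N = N \left(5 + N\right)$)
$y = 50$ ($y = \left(- 2 \left(- 2 \cdot 5 \left(-1\right)\right) + 5 \cdot 2\right) \left(5 + \left(- 2 \left(- 2 \cdot 5 \left(-1\right)\right) + 5 \cdot 2\right)\right) + 0 = \left(- 2 \left(\left(-2\right) \left(-5\right)\right) + 10\right) \left(5 + \left(- 2 \left(\left(-2\right) \left(-5\right)\right) + 10\right)\right) + 0 = \left(\left(-2\right) 10 + 10\right) \left(5 + \left(\left(-2\right) 10 + 10\right)\right) + 0 = \left(-20 + 10\right) \left(5 + \left(-20 + 10\right)\right) + 0 = - 10 \left(5 - 10\right) + 0 = \left(-10\right) \left(-5\right) + 0 = 50 + 0 = 50$)
$y^{4} = 50^{4} = 6250000$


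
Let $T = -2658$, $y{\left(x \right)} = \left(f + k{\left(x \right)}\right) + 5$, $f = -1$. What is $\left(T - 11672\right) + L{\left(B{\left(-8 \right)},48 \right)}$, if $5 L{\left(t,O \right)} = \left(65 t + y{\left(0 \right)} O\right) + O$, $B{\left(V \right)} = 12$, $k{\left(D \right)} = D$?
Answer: $-14126$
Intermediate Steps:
$y{\left(x \right)} = 4 + x$ ($y{\left(x \right)} = \left(-1 + x\right) + 5 = 4 + x$)
$L{\left(t,O \right)} = O + 13 t$ ($L{\left(t,O \right)} = \frac{\left(65 t + \left(4 + 0\right) O\right) + O}{5} = \frac{\left(65 t + 4 O\right) + O}{5} = \frac{\left(4 O + 65 t\right) + O}{5} = \frac{5 O + 65 t}{5} = O + 13 t$)
$\left(T - 11672\right) + L{\left(B{\left(-8 \right)},48 \right)} = \left(-2658 - 11672\right) + \left(48 + 13 \cdot 12\right) = -14330 + \left(48 + 156\right) = -14330 + 204 = -14126$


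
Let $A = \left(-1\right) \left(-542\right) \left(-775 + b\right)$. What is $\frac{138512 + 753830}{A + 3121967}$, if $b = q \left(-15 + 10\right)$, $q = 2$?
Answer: $\frac{892342}{2696497} \approx 0.33093$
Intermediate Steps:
$b = -10$ ($b = 2 \left(-15 + 10\right) = 2 \left(-5\right) = -10$)
$A = -425470$ ($A = \left(-1\right) \left(-542\right) \left(-775 - 10\right) = 542 \left(-785\right) = -425470$)
$\frac{138512 + 753830}{A + 3121967} = \frac{138512 + 753830}{-425470 + 3121967} = \frac{892342}{2696497}$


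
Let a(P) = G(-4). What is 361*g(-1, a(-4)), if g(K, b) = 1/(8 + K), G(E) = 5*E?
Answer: 361/7 ≈ 51.571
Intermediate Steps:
a(P) = -20 (a(P) = 5*(-4) = -20)
361*g(-1, a(-4)) = 361/(8 - 1) = 361/7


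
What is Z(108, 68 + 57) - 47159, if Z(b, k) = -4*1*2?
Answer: -47167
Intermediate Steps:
Z(b, k) = -8 (Z(b, k) = -4*2 = -8)
Z(108, 68 + 57) - 47159 = -8 - 47159 = -47167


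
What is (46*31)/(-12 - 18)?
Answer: -713/15 ≈ -47.533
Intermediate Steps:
(46*31)/(-12 - 18) = 1426/(-30) = 1426*(-1/30) = -713/15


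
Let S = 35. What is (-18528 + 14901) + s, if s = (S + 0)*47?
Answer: -1982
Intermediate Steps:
s = 1645 (s = (35 + 0)*47 = 35*47 = 1645)
(-18528 + 14901) + s = (-18528 + 14901) + 1645 = -3627 + 1645 = -1982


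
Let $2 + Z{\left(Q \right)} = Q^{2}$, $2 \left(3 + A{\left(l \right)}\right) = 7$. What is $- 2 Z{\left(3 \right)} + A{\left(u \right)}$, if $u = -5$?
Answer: $- \frac{27}{2} \approx -13.5$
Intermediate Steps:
$A{\left(l \right)} = \frac{1}{2}$ ($A{\left(l \right)} = -3 + \frac{1}{2} \cdot 7 = -3 + \frac{7}{2} = \frac{1}{2}$)
$Z{\left(Q \right)} = -2 + Q^{2}$
$- 2 Z{\left(3 \right)} + A{\left(u \right)} = - 2 \left(-2 + 3^{2}\right) + \frac{1}{2} = - 2 \left(-2 + 9\right) + \frac{1}{2} = \left(-2\right) 7 + \frac{1}{2} = -14 + \frac{1}{2} = - \frac{27}{2}$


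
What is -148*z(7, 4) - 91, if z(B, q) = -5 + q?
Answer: 57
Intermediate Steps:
-148*z(7, 4) - 91 = -148*(-5 + 4) - 91 = -148*(-1) - 91 = 148 - 91 = 57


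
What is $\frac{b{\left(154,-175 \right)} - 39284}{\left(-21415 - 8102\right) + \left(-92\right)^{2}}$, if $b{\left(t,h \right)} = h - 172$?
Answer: $\frac{39631}{21053} \approx 1.8824$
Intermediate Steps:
$b{\left(t,h \right)} = -172 + h$
$\frac{b{\left(154,-175 \right)} - 39284}{\left(-21415 - 8102\right) + \left(-92\right)^{2}} = \frac{\left(-172 - 175\right) - 39284}{\left(-21415 - 8102\right) + \left(-92\right)^{2}} = \frac{-347 - 39284}{\left(-21415 - 8102\right) + 8464} = - \frac{39631}{-29517 + 8464} = - \frac{39631}{-21053} = \left(-39631\right) \left(- \frac{1}{21053}\right) = \frac{39631}{21053}$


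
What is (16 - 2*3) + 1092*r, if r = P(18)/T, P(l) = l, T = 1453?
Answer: 34186/1453 ≈ 23.528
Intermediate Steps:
r = 18/1453 ≈ 0.012388
(16 - 2*3) + 1092*r = (16 - 2*3) + 1092*(18/1453) = (16 - 6) + 19656/1453 = 10 + 19656/1453 = 34186/1453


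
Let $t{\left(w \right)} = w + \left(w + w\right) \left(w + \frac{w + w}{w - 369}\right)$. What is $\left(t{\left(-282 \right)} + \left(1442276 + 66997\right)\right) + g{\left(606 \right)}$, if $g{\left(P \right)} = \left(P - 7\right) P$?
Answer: $\frac{440628129}{217} \approx 2.0305 \cdot 10^{6}$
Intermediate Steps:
$g{\left(P \right)} = P \left(-7 + P\right)$ ($g{\left(P \right)} = \left(-7 + P\right) P = P \left(-7 + P\right)$)
$t{\left(w \right)} = w + 2 w \left(w + \frac{2 w}{-369 + w}\right)$
$\left(t{\left(-282 \right)} + \left(1442276 + 66997\right)\right) + g{\left(606 \right)} = \left(- \frac{282 \left(-369 - -206706 + 2 \left(-282\right)^{2}\right)}{-369 - 282} + \left(1442276 + 66997\right)\right) + 606 \left(-7 + 606\right) = \left(- \frac{282 \left(-369 + 206706 + 2 \cdot 79524\right)}{-651} + 1509273\right) + 606 \cdot 599 = \left(\left(-282\right) \left(- \frac{1}{651}\right) \left(-369 + 206706 + 159048\right) + 1509273\right) + 362994 = \left(\left(-282\right) \left(- \frac{1}{651}\right) 365385 + 1509273\right) + 362994 = \left(\frac{34346190}{217} + 1509273\right) + 362994 = \frac{361858431}{217} + 362994 = \frac{440628129}{217}$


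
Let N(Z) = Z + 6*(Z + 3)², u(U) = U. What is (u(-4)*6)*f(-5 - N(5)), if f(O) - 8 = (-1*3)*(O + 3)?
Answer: -28344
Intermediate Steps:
N(Z) = Z + 6*(3 + Z)²
f(O) = -1 - 3*O (f(O) = 8 + (-1*3)*(O + 3) = 8 - 3*(3 + O) = 8 + (-9 - 3*O) = -1 - 3*O)
(u(-4)*6)*f(-5 - N(5)) = (-4*6)*(-1 - 3*(-5 - (5 + 6*(3 + 5)²))) = -24*(-1 - 3*(-5 - (5 + 6*8²))) = -24*(-1 - 3*(-5 - (5 + 6*64))) = -24*(-1 - 3*(-5 - (5 + 384))) = -24*(-1 - 3*(-5 - 1*389)) = -24*(-1 - 3*(-5 - 389)) = -24*(-1 - 3*(-394)) = -24*(-1 + 1182) = -24*1181 = -28344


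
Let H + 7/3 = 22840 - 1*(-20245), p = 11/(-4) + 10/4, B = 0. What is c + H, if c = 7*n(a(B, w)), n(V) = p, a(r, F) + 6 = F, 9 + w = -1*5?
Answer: 516971/12 ≈ 43081.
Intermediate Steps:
w = -14 (w = -9 - 1*5 = -9 - 5 = -14)
a(r, F) = -6 + F
p = -¼ (p = 11*(-¼) + 10*(¼) = -11/4 + 5/2 = -¼ ≈ -0.25000)
n(V) = -¼
H = 129248/3 (H = -7/3 + (22840 - 1*(-20245)) = -7/3 + (22840 + 20245) = -7/3 + 43085 = 129248/3 ≈ 43083.)
c = -7/4 (c = 7*(-¼) = -7/4 ≈ -1.7500)
c + H = -7/4 + 129248/3 = 516971/12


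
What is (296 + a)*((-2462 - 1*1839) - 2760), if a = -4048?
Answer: 26492872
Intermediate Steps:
(296 + a)*((-2462 - 1*1839) - 2760) = (296 - 4048)*((-2462 - 1*1839) - 2760) = -3752*((-2462 - 1839) - 2760) = -3752*(-4301 - 2760) = -3752*(-7061) = 26492872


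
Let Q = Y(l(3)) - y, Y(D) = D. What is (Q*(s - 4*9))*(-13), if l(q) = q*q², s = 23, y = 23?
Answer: 676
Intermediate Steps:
l(q) = q³
Q = 4 (Q = 3³ - 1*23 = 27 - 23 = 4)
(Q*(s - 4*9))*(-13) = (4*(23 - 4*9))*(-13) = (4*(23 - 36))*(-13) = (4*(-13))*(-13) = -52*(-13) = 676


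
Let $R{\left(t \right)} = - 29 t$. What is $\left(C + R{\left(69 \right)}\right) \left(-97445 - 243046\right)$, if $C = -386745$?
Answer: $132364514286$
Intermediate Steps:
$\left(C + R{\left(69 \right)}\right) \left(-97445 - 243046\right) = \left(-386745 - 2001\right) \left(-97445 - 243046\right) = \left(-386745 - 2001\right) \left(-340491\right) = \left(-388746\right) \left(-340491\right) = 132364514286$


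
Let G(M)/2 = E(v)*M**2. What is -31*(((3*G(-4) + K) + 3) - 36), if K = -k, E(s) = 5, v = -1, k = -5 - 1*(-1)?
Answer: -13981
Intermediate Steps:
k = -4 (k = -5 + 1 = -4)
G(M) = 10*M**2 (G(M) = 2*(5*M**2) = 10*M**2)
K = 4 (K = -1*(-4) = 4)
-31*(((3*G(-4) + K) + 3) - 36) = -31*(((3*(10*(-4)**2) + 4) + 3) - 36) = -31*(((3*(10*16) + 4) + 3) - 36) = -31*(((3*160 + 4) + 3) - 36) = -31*(((480 + 4) + 3) - 36) = -31*((484 + 3) - 36) = -31*(487 - 36) = -31*451 = -13981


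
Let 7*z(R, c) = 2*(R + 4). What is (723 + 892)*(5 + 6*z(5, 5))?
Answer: 230945/7 ≈ 32992.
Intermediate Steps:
z(R, c) = 8/7 + 2*R/7 (z(R, c) = (2*(R + 4))/7 = (2*(4 + R))/7 = (8 + 2*R)/7 = 8/7 + 2*R/7)
(723 + 892)*(5 + 6*z(5, 5)) = (723 + 892)*(5 + 6*(8/7 + (2/7)*5)) = 1615*(5 + 6*(8/7 + 10/7)) = 1615*(5 + 6*(18/7)) = 1615*(5 + 108/7) = 1615*(143/7) = 230945/7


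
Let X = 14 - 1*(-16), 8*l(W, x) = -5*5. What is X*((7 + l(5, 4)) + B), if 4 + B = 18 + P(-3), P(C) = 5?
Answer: 2745/4 ≈ 686.25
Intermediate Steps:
l(W, x) = -25/8 (l(W, x) = (-5*5)/8 = (⅛)*(-25) = -25/8)
B = 19 (B = -4 + (18 + 5) = -4 + 23 = 19)
X = 30 (X = 14 + 16 = 30)
X*((7 + l(5, 4)) + B) = 30*((7 - 25/8) + 19) = 30*(31/8 + 19) = 30*(183/8) = 2745/4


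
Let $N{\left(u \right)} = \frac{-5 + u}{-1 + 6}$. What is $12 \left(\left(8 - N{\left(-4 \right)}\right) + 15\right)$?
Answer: $\frac{1488}{5} \approx 297.6$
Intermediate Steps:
$N{\left(u \right)} = -1 + \frac{u}{5}$ ($N{\left(u \right)} = \frac{-5 + u}{5} = \left(-5 + u\right) \frac{1}{5} = -1 + \frac{u}{5}$)
$12 \left(\left(8 - N{\left(-4 \right)}\right) + 15\right) = 12 \left(\left(8 - \left(-1 + \frac{1}{5} \left(-4\right)\right)\right) + 15\right) = 12 \left(\left(8 - \left(-1 - \frac{4}{5}\right)\right) + 15\right) = 12 \left(\left(8 - - \frac{9}{5}\right) + 15\right) = 12 \left(\left(8 + \frac{9}{5}\right) + 15\right) = 12 \left(\frac{49}{5} + 15\right) = 12 \cdot \frac{124}{5} = \frac{1488}{5}$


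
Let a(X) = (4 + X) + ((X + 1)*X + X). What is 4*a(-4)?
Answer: 32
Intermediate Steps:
a(X) = 4 + 2*X + X*(1 + X) (a(X) = (4 + X) + ((1 + X)*X + X) = (4 + X) + (X*(1 + X) + X) = (4 + X) + (X + X*(1 + X)) = 4 + 2*X + X*(1 + X))
4*a(-4) = 4*(4 + (-4)**2 + 3*(-4)) = 4*(4 + 16 - 12) = 4*8 = 32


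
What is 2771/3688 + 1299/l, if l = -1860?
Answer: 30279/571640 ≈ 0.052969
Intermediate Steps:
2771/3688 + 1299/l = 2771/3688 + 1299/(-1860) = 2771*(1/3688) + 1299*(-1/1860) = 2771/3688 - 433/620 = 30279/571640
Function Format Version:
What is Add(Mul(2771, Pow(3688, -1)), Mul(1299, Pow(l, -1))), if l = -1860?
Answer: Rational(30279, 571640) ≈ 0.052969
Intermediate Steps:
Add(Mul(2771, Pow(3688, -1)), Mul(1299, Pow(l, -1))) = Add(Mul(2771, Pow(3688, -1)), Mul(1299, Pow(-1860, -1))) = Add(Mul(2771, Rational(1, 3688)), Mul(1299, Rational(-1, 1860))) = Add(Rational(2771, 3688), Rational(-433, 620)) = Rational(30279, 571640)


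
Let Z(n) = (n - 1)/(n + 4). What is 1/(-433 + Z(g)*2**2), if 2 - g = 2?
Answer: -1/434 ≈ -0.0023041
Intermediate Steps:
g = 0 (g = 2 - 1*2 = 2 - 2 = 0)
Z(n) = (-1 + n)/(4 + n)
1/(-433 + Z(g)*2**2) = 1/(-433 + ((-1 + 0)/(4 + 0))*2**2) = 1/(-433 + (-1/4)*4) = 1/(-433 + ((1/4)*(-1))*4) = 1/(-433 - 1/4*4) = 1/(-433 - 1) = 1/(-434) = -1/434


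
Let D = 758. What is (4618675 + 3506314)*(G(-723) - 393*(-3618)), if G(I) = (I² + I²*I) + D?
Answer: -3054895975385234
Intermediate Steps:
G(I) = 758 + I² + I³ (G(I) = (I² + I²*I) + 758 = (I² + I³) + 758 = 758 + I² + I³)
(4618675 + 3506314)*(G(-723) - 393*(-3618)) = (4618675 + 3506314)*((758 + (-723)² + (-723)³) - 393*(-3618)) = 8124989*((758 + 522729 - 377933067) + 1421874) = 8124989*(-377409580 + 1421874) = 8124989*(-375987706) = -3054895975385234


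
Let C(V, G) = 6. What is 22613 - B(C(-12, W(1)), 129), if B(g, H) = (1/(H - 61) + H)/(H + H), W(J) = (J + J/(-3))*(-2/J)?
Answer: 396713699/17544 ≈ 22613.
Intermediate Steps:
W(J) = -4/3 (W(J) = (J + J*(-1/3))*(-2/J) = (J - J/3)*(-2/J) = (2*J/3)*(-2/J) = -4/3)
B(g, H) = (H + 1/(-61 + H))/(2*H) (B(g, H) = (1/(-61 + H) + H)/((2*H)) = (H + 1/(-61 + H))*(1/(2*H)) = (H + 1/(-61 + H))/(2*H))
22613 - B(C(-12, W(1)), 129) = 22613 - (1 + 129**2 - 61*129)/(2*129*(-61 + 129)) = 22613 - (1 + 16641 - 7869)/(2*129*68) = 22613 - 8773/(2*129*68) = 22613 - 1*8773/17544 = 22613 - 8773/17544 = 396713699/17544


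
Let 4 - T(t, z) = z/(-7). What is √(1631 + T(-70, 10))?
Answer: √80185/7 ≈ 40.453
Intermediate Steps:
T(t, z) = 4 + z/7 (T(t, z) = 4 - z/(-7) = 4 - z*(-1)/7 = 4 - (-1)*z/7 = 4 + z/7)
√(1631 + T(-70, 10)) = √(1631 + (4 + (⅐)*10)) = √(1631 + (4 + 10/7)) = √(1631 + 38/7) = √(11455/7) = √80185/7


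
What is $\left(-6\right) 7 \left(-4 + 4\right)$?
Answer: $0$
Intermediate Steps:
$\left(-6\right) 7 \left(-4 + 4\right) = \left(-42\right) 0 = 0$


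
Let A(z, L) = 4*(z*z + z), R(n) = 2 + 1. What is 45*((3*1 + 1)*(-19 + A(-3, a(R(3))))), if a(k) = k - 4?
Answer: 900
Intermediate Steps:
R(n) = 3
a(k) = -4 + k
A(z, L) = 4*z + 4*z² (A(z, L) = 4*(z² + z) = 4*(z + z²) = 4*z + 4*z²)
45*((3*1 + 1)*(-19 + A(-3, a(R(3))))) = 45*((3*1 + 1)*(-19 + 4*(-3)*(1 - 3))) = 45*((3 + 1)*(-19 + 4*(-3)*(-2))) = 45*(4*(-19 + 24)) = 45*(4*5) = 45*20 = 900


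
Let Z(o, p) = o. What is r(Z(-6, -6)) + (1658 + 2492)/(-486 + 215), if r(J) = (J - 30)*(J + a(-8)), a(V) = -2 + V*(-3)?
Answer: -160246/271 ≈ -591.31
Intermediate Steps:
a(V) = -2 - 3*V
r(J) = (-30 + J)*(22 + J) (r(J) = (J - 30)*(J + (-2 - 3*(-8))) = (-30 + J)*(J + (-2 + 24)) = (-30 + J)*(J + 22) = (-30 + J)*(22 + J))
r(Z(-6, -6)) + (1658 + 2492)/(-486 + 215) = (-660 + (-6)² - 8*(-6)) + (1658 + 2492)/(-486 + 215) = (-660 + 36 + 48) + 4150/(-271) = -576 + 4150*(-1/271) = -576 - 4150/271 = -160246/271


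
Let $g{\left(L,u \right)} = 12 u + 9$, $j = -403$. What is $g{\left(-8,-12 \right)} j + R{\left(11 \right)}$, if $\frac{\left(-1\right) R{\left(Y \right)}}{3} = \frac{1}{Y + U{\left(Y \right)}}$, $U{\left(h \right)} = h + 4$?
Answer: $\frac{1414527}{26} \approx 54405.0$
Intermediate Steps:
$g{\left(L,u \right)} = 9 + 12 u$
$U{\left(h \right)} = 4 + h$
$R{\left(Y \right)} = - \frac{3}{4 + 2 Y}$ ($R{\left(Y \right)} = - \frac{3}{Y + \left(4 + Y\right)} = - \frac{3}{4 + 2 Y}$)
$g{\left(-8,-12 \right)} j + R{\left(11 \right)} = \left(9 + 12 \left(-12\right)\right) \left(-403\right) - \frac{3}{4 + 2 \cdot 11} = \left(9 - 144\right) \left(-403\right) - \frac{3}{4 + 22} = \left(-135\right) \left(-403\right) - \frac{3}{26} = 54405 - \frac{3}{26} = \frac{1414527}{26}$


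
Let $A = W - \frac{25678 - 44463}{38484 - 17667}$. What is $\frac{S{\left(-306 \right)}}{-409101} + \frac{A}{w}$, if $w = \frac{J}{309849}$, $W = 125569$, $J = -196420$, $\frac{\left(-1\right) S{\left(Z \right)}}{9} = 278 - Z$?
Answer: $- \frac{114336772688096549}{577212873930} \approx -1.9808 \cdot 10^{5}$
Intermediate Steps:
$S{\left(Z \right)} = -2502 + 9 Z$ ($S{\left(Z \right)} = - 9 \left(278 - Z\right) = -2502 + 9 Z$)
$w = - \frac{196420}{309849} \approx -0.63392$
$A = \frac{2613988658}{20817}$ ($A = 125569 - \frac{25678 - 44463}{38484 - 17667} = 125569 - - \frac{18785}{20817} = 125569 + \frac{18785}{20817} = \frac{2613988658}{20817} \approx 1.2557 \cdot 10^{5}$)
$\frac{S{\left(-306 \right)}}{-409101} + \frac{A}{w} = \frac{-2502 + 9 \left(-306\right)}{-409101} + \frac{2613988658}{20817 \left(- \frac{196420}{309849}\right)} = \left(-2502 - 2754\right) \left(- \frac{1}{409101}\right) + \frac{2613988658}{20817} \left(- \frac{309849}{196420}\right) = \left(-5256\right) \left(- \frac{1}{409101}\right) - \frac{134990295282107}{681479190} = \frac{1752}{136367} - \frac{134990295282107}{681479190} = - \frac{114336772688096549}{577212873930}$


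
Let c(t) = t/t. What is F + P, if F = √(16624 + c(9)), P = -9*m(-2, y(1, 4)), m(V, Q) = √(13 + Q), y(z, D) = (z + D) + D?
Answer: -9*√22 + 5*√665 ≈ 86.724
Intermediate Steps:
c(t) = 1
y(z, D) = z + 2*D (y(z, D) = (D + z) + D = z + 2*D)
P = -9*√22 (P = -9*√(13 + (1 + 2*4)) = -9*√(13 + (1 + 8)) = -9*√(13 + 9) = -9*√22 ≈ -42.214)
F = 5*√665 (F = √(16624 + 1) = √16625 = 5*√665 ≈ 128.94)
F + P = 5*√665 - 9*√22 = -9*√22 + 5*√665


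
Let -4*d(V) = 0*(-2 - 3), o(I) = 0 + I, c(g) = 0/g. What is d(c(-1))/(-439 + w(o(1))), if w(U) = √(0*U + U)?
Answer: 0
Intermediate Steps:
c(g) = 0
o(I) = I
d(V) = 0 (d(V) = -0*(-2 - 3) = -0*(-5) = -¼*0 = 0)
w(U) = √U (w(U) = √(0 + U) = √U)
d(c(-1))/(-439 + w(o(1))) = 0/(-439 + √1) = 0/(-439 + 1) = 0/(-438) = 0*(-1/438) = 0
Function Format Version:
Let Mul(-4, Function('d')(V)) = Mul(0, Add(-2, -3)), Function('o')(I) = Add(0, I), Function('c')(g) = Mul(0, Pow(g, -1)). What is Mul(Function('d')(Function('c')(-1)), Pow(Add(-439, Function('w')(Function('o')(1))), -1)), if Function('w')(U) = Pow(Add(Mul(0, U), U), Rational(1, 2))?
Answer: 0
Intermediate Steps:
Function('c')(g) = 0
Function('o')(I) = I
Function('d')(V) = 0 (Function('d')(V) = Mul(Rational(-1, 4), Mul(0, Add(-2, -3))) = Mul(Rational(-1, 4), Mul(0, -5)) = Mul(Rational(-1, 4), 0) = 0)
Function('w')(U) = Pow(U, Rational(1, 2)) (Function('w')(U) = Pow(Add(0, U), Rational(1, 2)) = Pow(U, Rational(1, 2)))
Mul(Function('d')(Function('c')(-1)), Pow(Add(-439, Function('w')(Function('o')(1))), -1)) = Mul(0, Pow(Add(-439, Pow(1, Rational(1, 2))), -1)) = Mul(0, Pow(Add(-439, 1), -1)) = Mul(0, Pow(-438, -1)) = Mul(0, Rational(-1, 438)) = 0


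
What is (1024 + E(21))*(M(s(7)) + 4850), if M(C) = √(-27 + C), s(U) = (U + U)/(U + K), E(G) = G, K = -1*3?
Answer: 5068250 + 1045*I*√94/2 ≈ 5.0682e+6 + 5065.8*I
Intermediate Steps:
K = -3
s(U) = 2*U/(-3 + U) (s(U) = (U + U)/(U - 3) = (2*U)/(-3 + U) = 2*U/(-3 + U))
(1024 + E(21))*(M(s(7)) + 4850) = (1024 + 21)*(√(-27 + 2*7/(-3 + 7)) + 4850) = 1045*(√(-27 + 2*7/4) + 4850) = 1045*(√(-27 + 2*7*(¼)) + 4850) = 1045*(√(-27 + 7/2) + 4850) = 1045*(√(-47/2) + 4850) = 1045*(I*√94/2 + 4850) = 1045*(4850 + I*√94/2) = 5068250 + 1045*I*√94/2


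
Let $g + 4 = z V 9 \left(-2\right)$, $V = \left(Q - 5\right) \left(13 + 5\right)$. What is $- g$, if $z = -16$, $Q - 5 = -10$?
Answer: $51844$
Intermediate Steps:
$Q = -5$ ($Q = 5 - 10 = -5$)
$V = -180$ ($V = \left(-5 - 5\right) \left(13 + 5\right) = \left(-10\right) 18 = -180$)
$g = -51844$ ($g = -4 + \left(-16\right) \left(-180\right) 9 \left(-2\right) = -4 + 2880 \left(-18\right) = -4 - 51840 = -51844$)
$- g = \left(-1\right) \left(-51844\right) = 51844$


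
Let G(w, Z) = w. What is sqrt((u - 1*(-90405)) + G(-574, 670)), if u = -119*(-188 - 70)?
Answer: sqrt(120533) ≈ 347.18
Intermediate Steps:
u = 30702 (u = -119*(-258) = 30702)
sqrt((u - 1*(-90405)) + G(-574, 670)) = sqrt((30702 - 1*(-90405)) - 574) = sqrt((30702 + 90405) - 574) = sqrt(121107 - 574) = sqrt(120533)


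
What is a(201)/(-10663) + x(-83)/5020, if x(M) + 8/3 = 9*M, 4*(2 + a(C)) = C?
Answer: -6176933/40146195 ≈ -0.15386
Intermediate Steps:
a(C) = -2 + C/4
x(M) = -8/3 + 9*M
a(201)/(-10663) + x(-83)/5020 = (-2 + (¼)*201)/(-10663) + (-8/3 + 9*(-83))/5020 = (-2 + 201/4)*(-1/10663) + (-8/3 - 747)*(1/5020) = (193/4)*(-1/10663) - 2249/3*1/5020 = -193/42652 - 2249/15060 = -6176933/40146195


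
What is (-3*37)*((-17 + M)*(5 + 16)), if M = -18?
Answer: 81585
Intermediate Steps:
(-3*37)*((-17 + M)*(5 + 16)) = (-3*37)*((-17 - 18)*(5 + 16)) = -(-3885)*21 = -111*(-735) = 81585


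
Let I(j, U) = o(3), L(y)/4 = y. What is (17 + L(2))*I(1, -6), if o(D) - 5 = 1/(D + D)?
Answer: 775/6 ≈ 129.17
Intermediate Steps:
L(y) = 4*y
o(D) = 5 + 1/(2*D) (o(D) = 5 + 1/(D + D) = 5 + 1/(2*D))
I(j, U) = 31/6 (I(j, U) = 5 + (½)/3 = 5 + (½)*(⅓) = 5 + ⅙ = 31/6)
(17 + L(2))*I(1, -6) = (17 + 4*2)*(31/6) = (17 + 8)*(31/6) = 25*(31/6) = 775/6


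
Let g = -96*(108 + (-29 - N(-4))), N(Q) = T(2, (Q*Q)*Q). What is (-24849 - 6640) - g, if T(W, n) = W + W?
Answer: -24289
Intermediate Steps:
T(W, n) = 2*W
N(Q) = 4 (N(Q) = 2*2 = 4)
g = -7200 (g = -96*(108 + (-29 - 1*4)) = -96*(108 + (-29 - 4)) = -96*(108 - 33) = -96*75 = -7200)
(-24849 - 6640) - g = (-24849 - 6640) - 1*(-7200) = -31489 + 7200 = -24289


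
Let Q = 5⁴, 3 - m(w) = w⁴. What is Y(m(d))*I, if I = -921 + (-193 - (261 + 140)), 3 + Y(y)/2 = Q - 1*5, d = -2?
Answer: -1869510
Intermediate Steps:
m(w) = 3 - w⁴
Q = 625
Y(y) = 1234 (Y(y) = -6 + 2*(625 - 1*5) = -6 + 2*(625 - 5) = -6 + 2*620 = -6 + 1240 = 1234)
I = -1515 (I = -921 + (-193 - 1*401) = -921 + (-193 - 401) = -921 - 594 = -1515)
Y(m(d))*I = 1234*(-1515) = -1869510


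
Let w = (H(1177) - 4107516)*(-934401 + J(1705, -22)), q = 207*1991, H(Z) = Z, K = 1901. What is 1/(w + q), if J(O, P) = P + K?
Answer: 1/3829251869095 ≈ 2.6115e-13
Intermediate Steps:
J(O, P) = 1901 + P (J(O, P) = P + 1901 = 1901 + P)
q = 412137
w = 3829251456958 (w = (1177 - 4107516)*(-934401 + (1901 - 22)) = -4106339*(-934401 + 1879) = -4106339*(-932522) = 3829251456958)
1/(w + q) = 1/(3829251456958 + 412137) = 1/3829251869095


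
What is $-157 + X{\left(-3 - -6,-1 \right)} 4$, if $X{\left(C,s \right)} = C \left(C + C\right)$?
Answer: $-85$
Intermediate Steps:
$X{\left(C,s \right)} = 2 C^{2}$ ($X{\left(C,s \right)} = C 2 C = 2 C^{2}$)
$-157 + X{\left(-3 - -6,-1 \right)} 4 = -157 + 2 \left(-3 - -6\right)^{2} \cdot 4 = -157 + 2 \left(-3 + 6\right)^{2} \cdot 4 = -157 + 2 \cdot 3^{2} \cdot 4 = -157 + 2 \cdot 9 \cdot 4 = -157 + 18 \cdot 4 = -157 + 72 = -85$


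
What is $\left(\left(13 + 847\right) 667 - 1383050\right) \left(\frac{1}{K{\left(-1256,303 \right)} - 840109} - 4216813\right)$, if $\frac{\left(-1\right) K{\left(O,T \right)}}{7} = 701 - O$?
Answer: $\frac{1457115113559462075}{426904} \approx 3.4132 \cdot 10^{12}$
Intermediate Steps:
$K{\left(O,T \right)} = -4907 + 7 O$ ($K{\left(O,T \right)} = - 7 \left(701 - O\right) = -4907 + 7 O$)
$\left(\left(13 + 847\right) 667 - 1383050\right) \left(\frac{1}{K{\left(-1256,303 \right)} - 840109} - 4216813\right) = \left(\left(13 + 847\right) 667 - 1383050\right) \left(\frac{1}{\left(-4907 + 7 \left(-1256\right)\right) - 840109} - 4216813\right) = \left(860 \cdot 667 - 1383050\right) \left(\frac{1}{\left(-4907 - 8792\right) - 840109} - 4216813\right) = \left(573620 - 1383050\right) \left(\frac{1}{-13699 - 840109} - 4216813\right) = - 809430 \left(\frac{1}{-853808} - 4216813\right) = - 809430 \left(- \frac{1}{853808} - 4216813\right) = \left(-809430\right) \left(- \frac{3600348673905}{853808}\right) = \frac{1457115113559462075}{426904}$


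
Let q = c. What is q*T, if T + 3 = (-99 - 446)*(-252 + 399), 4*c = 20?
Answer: -400590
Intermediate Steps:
c = 5 (c = (¼)*20 = 5)
q = 5
T = -80118 (T = -3 + (-99 - 446)*(-252 + 399) = -3 - 545*147 = -3 - 80115 = -80118)
q*T = 5*(-80118) = -400590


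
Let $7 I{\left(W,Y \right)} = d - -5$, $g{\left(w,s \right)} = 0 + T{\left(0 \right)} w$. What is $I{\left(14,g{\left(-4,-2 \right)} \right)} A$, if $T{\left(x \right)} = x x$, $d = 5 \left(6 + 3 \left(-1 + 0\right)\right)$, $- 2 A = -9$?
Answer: $\frac{90}{7} \approx 12.857$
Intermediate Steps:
$A = \frac{9}{2}$ ($A = \left(- \frac{1}{2}\right) \left(-9\right) = \frac{9}{2} \approx 4.5$)
$d = 15$ ($d = 5 \left(6 + 3 \left(-1\right)\right) = 5 \left(6 - 3\right) = 5 \cdot 3 = 15$)
$T{\left(x \right)} = x^{2}$
$g{\left(w,s \right)} = 0$ ($g{\left(w,s \right)} = 0 + 0^{2} w = 0 + 0 w = 0 + 0 = 0$)
$I{\left(W,Y \right)} = \frac{20}{7}$ ($I{\left(W,Y \right)} = \frac{15 - -5}{7} = \frac{15 + 5}{7} = \frac{1}{7} \cdot 20 = \frac{20}{7}$)
$I{\left(14,g{\left(-4,-2 \right)} \right)} A = \frac{20}{7} \cdot \frac{9}{2} = \frac{90}{7}$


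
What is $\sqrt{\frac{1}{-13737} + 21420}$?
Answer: $\frac{\sqrt{4042064706243}}{13737} \approx 146.36$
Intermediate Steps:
$\sqrt{\frac{1}{-13737} + 21420} = \sqrt{- \frac{1}{13737} + 21420} = \sqrt{\frac{294246539}{13737}} = \frac{\sqrt{4042064706243}}{13737}$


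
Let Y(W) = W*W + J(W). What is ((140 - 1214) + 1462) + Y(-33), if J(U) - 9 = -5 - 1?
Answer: 1480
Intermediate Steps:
J(U) = 3 (J(U) = 9 + (-5 - 1) = 9 - 6 = 3)
Y(W) = 3 + W² (Y(W) = W*W + 3 = W² + 3 = 3 + W²)
((140 - 1214) + 1462) + Y(-33) = ((140 - 1214) + 1462) + (3 + (-33)²) = (-1074 + 1462) + (3 + 1089) = 388 + 1092 = 1480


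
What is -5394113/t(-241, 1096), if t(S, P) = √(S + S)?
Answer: 5394113*I*√482/482 ≈ 2.457e+5*I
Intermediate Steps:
t(S, P) = √2*√S (t(S, P) = √(2*S) = √2*√S)
-5394113/t(-241, 1096) = -5394113*(-I*√482/482) = -(-5394113)*I*√482/482 = 5394113*I*√482/482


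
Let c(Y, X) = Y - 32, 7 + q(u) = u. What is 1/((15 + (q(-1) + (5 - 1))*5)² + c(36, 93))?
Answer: 1/29 ≈ 0.034483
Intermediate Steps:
q(u) = -7 + u
c(Y, X) = -32 + Y
1/((15 + (q(-1) + (5 - 1))*5)² + c(36, 93)) = 1/((15 + ((-7 - 1) + (5 - 1))*5)² + (-32 + 36)) = 1/((15 + (-8 + 4)*5)² + 4) = 1/((15 - 4*5)² + 4) = 1/((15 - 20)² + 4) = 1/((-5)² + 4) = 1/(25 + 4) = 1/29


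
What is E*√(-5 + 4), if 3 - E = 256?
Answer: -253*I ≈ -253.0*I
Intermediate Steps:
E = -253 (E = 3 - 1*256 = 3 - 256 = -253)
E*√(-5 + 4) = -253*√(-5 + 4) = -253*I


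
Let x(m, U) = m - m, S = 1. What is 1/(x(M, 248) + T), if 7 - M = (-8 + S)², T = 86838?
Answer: 1/86838 ≈ 1.1516e-5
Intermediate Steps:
M = -42 (M = 7 - (-8 + 1)² = 7 - 1*(-7)² = 7 - 1*49 = 7 - 49 = -42)
x(m, U) = 0
1/(x(M, 248) + T) = 1/(0 + 86838) = 1/86838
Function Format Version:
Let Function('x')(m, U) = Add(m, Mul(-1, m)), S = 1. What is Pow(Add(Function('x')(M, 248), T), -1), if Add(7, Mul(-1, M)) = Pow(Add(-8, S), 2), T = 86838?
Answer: Rational(1, 86838) ≈ 1.1516e-5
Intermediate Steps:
M = -42 (M = Add(7, Mul(-1, Pow(Add(-8, 1), 2))) = Add(7, Mul(-1, Pow(-7, 2))) = Add(7, Mul(-1, 49)) = Add(7, -49) = -42)
Function('x')(m, U) = 0
Pow(Add(Function('x')(M, 248), T), -1) = Pow(Add(0, 86838), -1) = Pow(86838, -1) = Rational(1, 86838)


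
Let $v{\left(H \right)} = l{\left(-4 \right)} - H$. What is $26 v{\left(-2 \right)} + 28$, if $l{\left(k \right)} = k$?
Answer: $-24$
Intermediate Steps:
$v{\left(H \right)} = -4 - H$
$26 v{\left(-2 \right)} + 28 = 26 \left(-4 - -2\right) + 28 = 26 \left(-4 + 2\right) + 28 = 26 \left(-2\right) + 28 = -52 + 28 = -24$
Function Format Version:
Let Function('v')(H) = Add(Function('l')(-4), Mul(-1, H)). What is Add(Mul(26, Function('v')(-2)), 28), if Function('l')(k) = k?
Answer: -24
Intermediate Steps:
Function('v')(H) = Add(-4, Mul(-1, H))
Add(Mul(26, Function('v')(-2)), 28) = Add(Mul(26, Add(-4, Mul(-1, -2))), 28) = Add(Mul(26, Add(-4, 2)), 28) = Add(Mul(26, -2), 28) = Add(-52, 28) = -24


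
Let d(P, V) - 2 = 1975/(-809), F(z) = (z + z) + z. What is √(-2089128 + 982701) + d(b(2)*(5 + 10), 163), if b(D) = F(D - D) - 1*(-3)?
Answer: -357/809 + I*√1106427 ≈ -0.44129 + 1051.9*I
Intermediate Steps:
F(z) = 3*z (F(z) = 2*z + z = 3*z)
b(D) = 3 (b(D) = 3*(D - D) - 1*(-3) = 3*0 + 3 = 0 + 3 = 3)
d(P, V) = -357/809 (d(P, V) = 2 + 1975/(-809) = 2 + 1975*(-1/809) = 2 - 1975/809 = -357/809)
√(-2089128 + 982701) + d(b(2)*(5 + 10), 163) = √(-2089128 + 982701) - 357/809 = √(-1106427) - 357/809 = I*√1106427 - 357/809 = -357/809 + I*√1106427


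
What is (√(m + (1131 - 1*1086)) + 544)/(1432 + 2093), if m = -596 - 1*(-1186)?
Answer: 544/3525 + √635/3525 ≈ 0.16147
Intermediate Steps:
m = 590 (m = -596 + 1186 = 590)
(√(m + (1131 - 1*1086)) + 544)/(1432 + 2093) = (√(590 + (1131 - 1*1086)) + 544)/(1432 + 2093) = (√(590 + (1131 - 1086)) + 544)/3525 = (√(590 + 45) + 544)*(1/3525) = (√635 + 544)*(1/3525) = (544 + √635)*(1/3525) = 544/3525 + √635/3525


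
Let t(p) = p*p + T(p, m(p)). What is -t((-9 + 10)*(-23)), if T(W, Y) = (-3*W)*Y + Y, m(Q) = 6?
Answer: -949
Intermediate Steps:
T(W, Y) = Y - 3*W*Y (T(W, Y) = -3*W*Y + Y = Y - 3*W*Y)
t(p) = 6 + p**2 - 18*p (t(p) = p*p + 6*(1 - 3*p) = p**2 + (6 - 18*p) = 6 + p**2 - 18*p)
-t((-9 + 10)*(-23)) = -(6 + ((-9 + 10)*(-23))**2 - 18*(-9 + 10)*(-23)) = -(6 + (1*(-23))**2 - 18*(-23)) = -(6 + (-23)**2 - 18*(-23)) = -(6 + 529 + 414) = -1*949 = -949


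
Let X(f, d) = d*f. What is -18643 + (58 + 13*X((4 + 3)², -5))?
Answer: -21770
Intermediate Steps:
-18643 + (58 + 13*X((4 + 3)², -5)) = -18643 + (58 + 13*(-5*(4 + 3)²)) = -18643 + (58 + 13*(-5*7²)) = -18643 + (58 + 13*(-5*49)) = -18643 + (58 + 13*(-245)) = -18643 + (58 - 3185) = -18643 - 3127 = -21770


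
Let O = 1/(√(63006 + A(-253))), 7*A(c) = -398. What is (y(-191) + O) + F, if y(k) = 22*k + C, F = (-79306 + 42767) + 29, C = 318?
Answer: -40394 + √771127/220322 ≈ -40394.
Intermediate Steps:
A(c) = -398/7 (A(c) = (⅐)*(-398) = -398/7)
F = -36510 (F = -36539 + 29 = -36510)
y(k) = 318 + 22*k (y(k) = 22*k + 318 = 318 + 22*k)
O = √771127/220322 (O = 1/(√(63006 - 398/7)) = 1/(√(440644/7)) = 1/(2*√771127/7) = √771127/220322 ≈ 0.0039857)
(y(-191) + O) + F = ((318 + 22*(-191)) + √771127/220322) - 36510 = ((318 - 4202) + √771127/220322) - 36510 = (-3884 + √771127/220322) - 36510 = -40394 + √771127/220322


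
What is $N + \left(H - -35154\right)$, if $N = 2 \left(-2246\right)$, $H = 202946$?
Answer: $233608$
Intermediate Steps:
$N = -4492$
$N + \left(H - -35154\right) = -4492 + \left(202946 - -35154\right) = -4492 + \left(202946 + 35154\right) = -4492 + 238100 = 233608$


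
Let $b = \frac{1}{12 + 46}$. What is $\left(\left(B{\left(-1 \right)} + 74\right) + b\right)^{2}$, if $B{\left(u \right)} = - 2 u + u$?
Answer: $\frac{18931201}{3364} \approx 5627.6$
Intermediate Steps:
$B{\left(u \right)} = - u$
$b = \frac{1}{58} \approx 0.017241$
$\left(\left(B{\left(-1 \right)} + 74\right) + b\right)^{2} = \left(\left(\left(-1\right) \left(-1\right) + 74\right) + \frac{1}{58}\right)^{2} = \left(\left(1 + 74\right) + \frac{1}{58}\right)^{2} = \left(75 + \frac{1}{58}\right)^{2} = \left(\frac{4351}{58}\right)^{2} = \frac{18931201}{3364}$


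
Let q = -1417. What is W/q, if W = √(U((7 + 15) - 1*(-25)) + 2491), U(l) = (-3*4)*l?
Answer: -√1927/1417 ≈ -0.030979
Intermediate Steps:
U(l) = -12*l
W = √1927 (W = √(-12*((7 + 15) - 1*(-25)) + 2491) = √(-12*(22 + 25) + 2491) = √(-12*47 + 2491) = √(-564 + 2491) = √1927 ≈ 43.898)
W/q = √1927/(-1417) = √1927*(-1/1417) = -√1927/1417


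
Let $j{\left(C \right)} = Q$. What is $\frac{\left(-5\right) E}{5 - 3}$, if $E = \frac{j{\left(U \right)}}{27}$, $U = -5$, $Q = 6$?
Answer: $- \frac{5}{9} \approx -0.55556$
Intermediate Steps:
$j{\left(C \right)} = 6$
$E = \frac{2}{9}$ ($E = \frac{6}{27} = 6 \cdot \frac{1}{27} = \frac{2}{9} \approx 0.22222$)
$\frac{\left(-5\right) E}{5 - 3} = \frac{\left(-5\right) \frac{2}{9}}{5 - 3} = - \frac{10}{9 \cdot 2} = \left(- \frac{10}{9}\right) \frac{1}{2} = - \frac{5}{9}$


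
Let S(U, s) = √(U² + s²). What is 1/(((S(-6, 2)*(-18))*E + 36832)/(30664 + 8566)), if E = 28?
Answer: 22576865/21038056 + 1235745*√10/42076112 ≈ 1.1660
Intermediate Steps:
1/(((S(-6, 2)*(-18))*E + 36832)/(30664 + 8566)) = 1/(((√((-6)² + 2²)*(-18))*28 + 36832)/(30664 + 8566)) = 1/(((√(36 + 4)*(-18))*28 + 36832)/39230) = 1/(((√40*(-18))*28 + 36832)*(1/39230)) = 1/((((2*√10)*(-18))*28 + 36832)*(1/39230)) = 1/((-36*√10*28 + 36832)*(1/39230)) = 1/((-1008*√10 + 36832)*(1/39230)) = 1/((36832 - 1008*√10)*(1/39230)) = 1/(18416/19615 - 504*√10/19615)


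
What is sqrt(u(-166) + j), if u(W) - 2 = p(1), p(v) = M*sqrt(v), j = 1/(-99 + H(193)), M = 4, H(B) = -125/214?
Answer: 2*sqrt(680097943)/21311 ≈ 2.4474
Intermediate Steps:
H(B) = -125/214 (H(B) = -125*1/214 = -125/214)
j = -214/21311 (j = 1/(-99 - 125/214) = 1/(-21311/214) = -214/21311 ≈ -0.010042)
p(v) = 4*sqrt(v)
u(W) = 6 (u(W) = 2 + 4*sqrt(1) = 2 + 4*1 = 2 + 4 = 6)
sqrt(u(-166) + j) = sqrt(6 - 214/21311) = sqrt(127652/21311) = 2*sqrt(680097943)/21311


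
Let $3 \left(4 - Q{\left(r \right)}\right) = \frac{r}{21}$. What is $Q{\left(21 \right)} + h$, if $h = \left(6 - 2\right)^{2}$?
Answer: $\frac{59}{3} \approx 19.667$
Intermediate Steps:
$h = 16$ ($h = 4^{2} = 16$)
$Q{\left(r \right)} = 4 - \frac{r}{63}$ ($Q{\left(r \right)} = 4 - \frac{r \frac{1}{21}}{3} = 4 - \frac{\frac{1}{21} r}{3} = 4 - \frac{r}{63}$)
$Q{\left(21 \right)} + h = \left(4 - \frac{1}{3}\right) + 16 = \frac{11}{3} + 16 = \frac{59}{3}$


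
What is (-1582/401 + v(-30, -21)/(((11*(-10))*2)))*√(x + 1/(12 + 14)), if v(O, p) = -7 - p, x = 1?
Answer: -530481*√78/1146860 ≈ -4.0851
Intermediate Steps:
(-1582/401 + v(-30, -21)/(((11*(-10))*2)))*√(x + 1/(12 + 14)) = (-1582/401 + (-7 - 1*(-21))/(((11*(-10))*2)))*√(1 + 1/(12 + 14)) = (-1582*1/401 + (-7 + 21)/((-110*2)))*√(1 + 1/26) = (-1582/401 + 14/(-220))*√(1 + 1/26) = (-1582/401 + 14*(-1/220))*√(27/26) = (-1582/401 - 7/110)*(3*√78/26) = -530481*√78/1146860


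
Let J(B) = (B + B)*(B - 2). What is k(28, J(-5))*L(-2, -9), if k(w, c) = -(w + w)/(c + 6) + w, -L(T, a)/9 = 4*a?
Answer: 167832/19 ≈ 8833.3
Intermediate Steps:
L(T, a) = -36*a
J(B) = 2*B*(-2 + B) (J(B) = (2*B)*(-2 + B) = 2*B*(-2 + B))
k(w, c) = w - 2*w/(6 + c) (k(w, c) = -2*w/(6 + c) + w = w - 2*w/(6 + c))
k(28, J(-5))*L(-2, -9) = (28*(4 + 2*(-5)*(-2 - 5))/(6 + 2*(-5)*(-2 - 5)))*(-36*(-9)) = (28*(4 + 2*(-5)*(-7))/(6 + 2*(-5)*(-7)))*324 = (28*(4 + 70)/(6 + 70))*324 = (28*74/76)*324 = (28*(1/76)*74)*324 = (518/19)*324 = 167832/19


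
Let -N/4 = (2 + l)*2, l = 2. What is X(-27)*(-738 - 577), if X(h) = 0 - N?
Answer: -42080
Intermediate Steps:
N = -32 (N = -4*(2 + 2)*2 = -16*2 = -4*8 = -32)
X(h) = 32 (X(h) = 0 - 1*(-32) = 0 + 32 = 32)
X(-27)*(-738 - 577) = 32*(-738 - 577) = 32*(-1315) = -42080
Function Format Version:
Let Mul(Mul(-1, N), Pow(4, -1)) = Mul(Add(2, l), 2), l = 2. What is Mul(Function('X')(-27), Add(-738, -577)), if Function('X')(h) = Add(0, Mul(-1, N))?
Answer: -42080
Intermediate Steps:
N = -32 (N = Mul(-4, Mul(Add(2, 2), 2)) = Mul(-4, Mul(4, 2)) = Mul(-4, 8) = -32)
Function('X')(h) = 32 (Function('X')(h) = Add(0, Mul(-1, -32)) = Add(0, 32) = 32)
Mul(Function('X')(-27), Add(-738, -577)) = Mul(32, Add(-738, -577)) = Mul(32, -1315) = -42080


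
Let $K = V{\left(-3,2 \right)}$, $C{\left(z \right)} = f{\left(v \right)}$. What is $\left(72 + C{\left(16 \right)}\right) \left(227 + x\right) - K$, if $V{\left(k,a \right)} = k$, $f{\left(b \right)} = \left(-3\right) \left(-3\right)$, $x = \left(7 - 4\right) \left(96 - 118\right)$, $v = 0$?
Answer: $13044$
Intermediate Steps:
$x = -66$ ($x = 3 \left(-22\right) = -66$)
$f{\left(b \right)} = 9$
$C{\left(z \right)} = 9$
$K = -3$
$\left(72 + C{\left(16 \right)}\right) \left(227 + x\right) - K = \left(72 + 9\right) \left(227 - 66\right) - -3 = 81 \cdot 161 + 3 = 13041 + 3 = 13044$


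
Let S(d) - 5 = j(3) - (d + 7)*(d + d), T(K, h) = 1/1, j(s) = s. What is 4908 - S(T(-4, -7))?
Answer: 4916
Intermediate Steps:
T(K, h) = 1 (T(K, h) = 1*1 = 1)
S(d) = 8 - 2*d*(7 + d) (S(d) = 5 + (3 - (d + 7)*(d + d)) = 5 + (3 - (7 + d)*2*d) = 5 + (3 - 2*d*(7 + d)) = 8 - 2*d*(7 + d))
4908 - S(T(-4, -7)) = 4908 - (8 - 14*1 - 2*1²) = 4908 - (8 - 14 - 2*1) = 4908 - (8 - 14 - 2) = 4908 - 1*(-8) = 4908 + 8 = 4916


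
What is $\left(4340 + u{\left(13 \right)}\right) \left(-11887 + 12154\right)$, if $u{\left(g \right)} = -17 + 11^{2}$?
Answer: $1186548$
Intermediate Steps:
$u{\left(g \right)} = 104$ ($u{\left(g \right)} = -17 + 121 = 104$)
$\left(4340 + u{\left(13 \right)}\right) \left(-11887 + 12154\right) = \left(4340 + 104\right) \left(-11887 + 12154\right) = 4444 \cdot 267 = 1186548$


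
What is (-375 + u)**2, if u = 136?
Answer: 57121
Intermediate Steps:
(-375 + u)**2 = (-375 + 136)**2 = (-239)**2 = 57121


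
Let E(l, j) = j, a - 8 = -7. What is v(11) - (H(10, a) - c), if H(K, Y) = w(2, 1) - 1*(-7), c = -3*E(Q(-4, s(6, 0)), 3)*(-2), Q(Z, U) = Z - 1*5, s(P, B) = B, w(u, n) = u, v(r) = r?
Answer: 20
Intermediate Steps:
a = 1 (a = 8 - 7 = 1)
Q(Z, U) = -5 + Z (Q(Z, U) = Z - 5 = -5 + Z)
c = 18 (c = -3*3*(-2) = -9*(-2) = 18)
H(K, Y) = 9 (H(K, Y) = 2 - 1*(-7) = 2 + 7 = 9)
v(11) - (H(10, a) - c) = 11 - (9 - 1*18) = 11 - (9 - 18) = 11 - 1*(-9) = 11 + 9 = 20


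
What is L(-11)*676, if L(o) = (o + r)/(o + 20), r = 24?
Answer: 8788/9 ≈ 976.44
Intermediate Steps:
L(o) = (24 + o)/(20 + o) (L(o) = (o + 24)/(o + 20) = (24 + o)/(20 + o))
L(-11)*676 = ((24 - 11)/(20 - 11))*676 = (13/9)*676 = 8788/9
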